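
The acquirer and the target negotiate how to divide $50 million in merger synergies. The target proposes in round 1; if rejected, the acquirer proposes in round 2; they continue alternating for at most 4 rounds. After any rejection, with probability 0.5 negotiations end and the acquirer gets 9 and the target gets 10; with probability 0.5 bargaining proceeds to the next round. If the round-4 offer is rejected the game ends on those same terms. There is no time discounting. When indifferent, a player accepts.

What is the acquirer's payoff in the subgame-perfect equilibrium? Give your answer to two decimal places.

20.63

Round 4 (the acquirer proposes): the target gets 10 if talks fail, so the acquirer offers 10 and keeps 40.
Round 3 (the target proposes): rejecting gives the acquirer an expected 0.5 × 40 + 0.5 × 9 = 24.5, so the target offers 24.5, keeping 25.5.
Round 2 (the acquirer proposes): rejecting gives the target an expected 0.5 × 25.5 + 0.5 × 10 = 17.75; the acquirer offers that and keeps 32.25.
Round 1 (the target proposes): rejecting gives the acquirer an expected 0.5 × 32.25 + 0.5 × 9 = 20.625; the target offers that and keeps 29.375.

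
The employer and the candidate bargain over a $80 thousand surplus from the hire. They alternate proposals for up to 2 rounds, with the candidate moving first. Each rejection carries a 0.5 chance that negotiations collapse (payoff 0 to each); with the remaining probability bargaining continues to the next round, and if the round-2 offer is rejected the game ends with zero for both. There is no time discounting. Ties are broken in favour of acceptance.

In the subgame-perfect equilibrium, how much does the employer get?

40

By backward induction:
Round 2 (the employer proposes): rejection yields 0 for the candidate; the employer offers 0 and keeps 80.
Round 1 (the candidate proposes): rejecting gives the employer an expected 0.5 × 80 = 40. The candidate offers 40 and keeps 80 − 40 = 40.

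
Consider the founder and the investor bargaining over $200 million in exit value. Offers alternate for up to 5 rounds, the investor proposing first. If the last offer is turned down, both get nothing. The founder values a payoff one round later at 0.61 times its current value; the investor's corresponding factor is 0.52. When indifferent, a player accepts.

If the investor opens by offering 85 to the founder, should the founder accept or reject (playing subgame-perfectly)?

Accept

Round 5 (the investor proposes): rejection yields 0 for the founder; the investor offers 0 and keeps 200.
Round 4 (the founder proposes): the investor can get 200 next round, worth 0.52 × 200 = 104 now, so the founder offers 104, keeping 96.
Round 3 (the investor proposes): the founder can get 96 next round, worth 0.61 × 96 = 58.56 now. The investor offers 58.56 and keeps 200 − 58.56 = 141.44.
Round 2 (the founder proposes): the investor can get 141.44 next round, worth 0.52 × 141.44 = 73.5488 now, so the founder offers 73.5488, keeping 126.4512.
So by rejecting in round 1, the founder gets 126.4512 next round, worth 0.61 × 126.4512 = 77.135232 now.
Offer 85 ≥ 77.135232, so the founder accepts.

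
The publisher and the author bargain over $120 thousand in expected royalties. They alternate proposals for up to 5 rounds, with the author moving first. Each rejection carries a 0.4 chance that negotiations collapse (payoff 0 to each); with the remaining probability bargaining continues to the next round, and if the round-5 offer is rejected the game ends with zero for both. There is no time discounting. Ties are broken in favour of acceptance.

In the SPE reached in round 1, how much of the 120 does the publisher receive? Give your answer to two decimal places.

39.17

By backward induction:
Round 5 (the author proposes): the publisher will accept anything ≥ 0, so the author offers 0 and keeps 120.
Round 4 (the publisher proposes): rejecting gives the author an expected 0.6 × 120 = 72. The publisher offers 72 and keeps 120 − 72 = 48.
Round 3 (the author proposes): rejecting gives the publisher an expected 0.6 × 48 = 28.8, so the author offers 28.8, keeping 91.2.
Round 2 (the publisher proposes): rejecting gives the author an expected 0.6 × 91.2 = 54.72; the publisher offers that and keeps 65.28.
Round 1 (the author proposes): rejecting gives the publisher an expected 0.6 × 65.28 = 39.168. The author offers 39.168 and keeps 120 − 39.168 = 80.832.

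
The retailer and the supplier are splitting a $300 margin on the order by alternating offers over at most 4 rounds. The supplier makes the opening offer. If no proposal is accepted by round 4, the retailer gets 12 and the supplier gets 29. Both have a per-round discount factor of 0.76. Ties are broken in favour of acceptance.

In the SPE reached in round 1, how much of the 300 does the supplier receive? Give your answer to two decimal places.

126.32

Work backward from the last round.
Round 4 (the retailer proposes): the supplier gets 29 if talks fail, so the retailer offers 29 and keeps 271.
Round 3 (the supplier proposes): the retailer can get 271 next round, worth 0.76 × 271 = 205.96 now. The supplier offers 205.96 and keeps 300 − 205.96 = 94.04.
Round 2 (the retailer proposes): the supplier can get 94.04 next round, worth 0.76 × 94.04 = 71.4704 now. The retailer offers 71.4704 and keeps 300 − 71.4704 = 228.5296.
Round 1 (the supplier proposes): the retailer can get 228.5296 next round, worth 0.76 × 228.5296 = 173.682496 now; the supplier offers that and keeps 126.317504.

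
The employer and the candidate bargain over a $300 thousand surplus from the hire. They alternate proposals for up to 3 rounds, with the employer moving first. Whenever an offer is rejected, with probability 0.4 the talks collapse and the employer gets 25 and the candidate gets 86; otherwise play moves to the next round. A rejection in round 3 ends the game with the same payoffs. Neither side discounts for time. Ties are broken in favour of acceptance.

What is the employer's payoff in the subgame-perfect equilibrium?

Round 3 (the employer proposes): the candidate gets 86 if talks fail, so the employer offers 86 and keeps 214.
Round 2 (the candidate proposes): rejecting gives the employer an expected 0.6 × 214 + 0.4 × 25 = 138.4. The candidate offers 138.4 and keeps 300 − 138.4 = 161.6.
Round 1 (the employer proposes): rejecting gives the candidate an expected 0.6 × 161.6 + 0.4 × 86 = 131.36, so the employer offers 131.36, keeping 168.64.

168.64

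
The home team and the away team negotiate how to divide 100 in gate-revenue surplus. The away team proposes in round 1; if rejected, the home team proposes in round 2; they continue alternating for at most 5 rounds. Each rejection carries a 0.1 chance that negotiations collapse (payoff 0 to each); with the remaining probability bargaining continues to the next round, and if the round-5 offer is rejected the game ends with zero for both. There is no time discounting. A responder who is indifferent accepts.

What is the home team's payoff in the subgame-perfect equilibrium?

By backward induction:
Round 5 (the away team proposes): rejection yields 0 for the home team; the away team offers 0 and keeps 100.
Round 4 (the home team proposes): rejecting gives the away team an expected 0.9 × 100 = 90. The home team offers 90 and keeps 100 − 90 = 10.
Round 3 (the away team proposes): rejecting gives the home team an expected 0.9 × 10 = 9; the away team offers that and keeps 91.
Round 2 (the home team proposes): rejecting gives the away team an expected 0.9 × 91 = 81.9, so the home team offers 81.9, keeping 18.1.
Round 1 (the away team proposes): rejecting gives the home team an expected 0.9 × 18.1 = 16.29. The away team offers 16.29 and keeps 100 − 16.29 = 83.71.

16.29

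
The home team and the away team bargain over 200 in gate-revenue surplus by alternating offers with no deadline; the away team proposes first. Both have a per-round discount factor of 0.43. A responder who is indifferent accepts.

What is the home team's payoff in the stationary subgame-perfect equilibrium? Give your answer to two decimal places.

Let x be the away team's share when the away team proposes and y be the home team's share when the home team proposes.
The home team accepts iff offered ≥ 0.43·y, so x = 200 − 0.43y. Symmetrically y = 200 − 0.43x.
Substituting: x = 200 − 0.43(200 − 0.43x), giving x(1 − 0.43·0.43) = 200(1 − 0.43).
So x = 200 × 0.57 / 0.8151 ≈ 139.8601, and the home team receives 200 − x ≈ 60.1399.

60.14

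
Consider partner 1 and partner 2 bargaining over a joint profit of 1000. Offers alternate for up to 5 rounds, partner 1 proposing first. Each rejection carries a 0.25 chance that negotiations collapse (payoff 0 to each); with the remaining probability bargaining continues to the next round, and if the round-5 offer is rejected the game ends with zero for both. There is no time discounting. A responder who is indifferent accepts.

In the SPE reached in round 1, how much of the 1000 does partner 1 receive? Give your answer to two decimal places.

707.03

Round 5 (partner 1 proposes): partner 2 will accept anything ≥ 0, so partner 1 offers 0 and keeps 1000.
Round 4 (partner 2 proposes): rejecting gives partner 1 an expected 0.75 × 1000 = 750; partner 2 offers that and keeps 250.
Round 3 (partner 1 proposes): rejecting gives partner 2 an expected 0.75 × 250 = 187.5. Partner 1 offers 187.5 and keeps 1000 − 187.5 = 812.5.
Round 2 (partner 2 proposes): rejecting gives partner 1 an expected 0.75 × 812.5 = 609.375. Partner 2 offers 609.375 and keeps 1000 − 609.375 = 390.625.
Round 1 (partner 1 proposes): rejecting gives partner 2 an expected 0.75 × 390.625 = 292.96875, so partner 1 offers 292.96875, keeping 707.03125.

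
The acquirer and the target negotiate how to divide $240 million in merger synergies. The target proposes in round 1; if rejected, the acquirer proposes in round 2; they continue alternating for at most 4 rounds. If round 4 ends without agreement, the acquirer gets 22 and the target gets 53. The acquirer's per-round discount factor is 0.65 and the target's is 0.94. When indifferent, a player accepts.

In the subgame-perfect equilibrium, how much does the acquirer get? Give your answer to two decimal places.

Round 4 (the acquirer proposes): the target gets 53 if talks fail, so the acquirer offers 53 and keeps 187.
Round 3 (the target proposes): the acquirer can get 187 next round, worth 0.65 × 187 = 121.55 now. The target offers 121.55 and keeps 240 − 121.55 = 118.45.
Round 2 (the acquirer proposes): the target can get 118.45 next round, worth 0.94 × 118.45 = 111.343 now, so the acquirer offers 111.343, keeping 128.657.
Round 1 (the target proposes): the acquirer can get 128.657 next round, worth 0.65 × 128.657 = 83.62705 now, so the target offers 83.62705, keeping 156.37295.

83.63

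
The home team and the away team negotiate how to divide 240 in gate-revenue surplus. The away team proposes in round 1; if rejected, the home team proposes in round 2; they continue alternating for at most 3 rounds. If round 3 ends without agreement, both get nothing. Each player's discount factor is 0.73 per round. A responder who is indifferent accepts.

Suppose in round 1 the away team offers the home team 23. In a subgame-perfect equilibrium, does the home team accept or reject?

Reject

Work out the home team's continuation value if the offer is rejected.
Round 3 (the away team proposes): rejection yields 0 for the home team; the away team offers 0 and keeps 240.
Round 2 (the home team proposes): the away team can get 240 next round, worth 0.73 × 240 = 175.2 now. The home team offers 175.2 and keeps 240 − 175.2 = 64.8.
So by rejecting in round 1, the home team gets 64.8 next round, worth 0.73 × 64.8 = 47.304 now.
Offer 23 < 47.304, so the home team rejects.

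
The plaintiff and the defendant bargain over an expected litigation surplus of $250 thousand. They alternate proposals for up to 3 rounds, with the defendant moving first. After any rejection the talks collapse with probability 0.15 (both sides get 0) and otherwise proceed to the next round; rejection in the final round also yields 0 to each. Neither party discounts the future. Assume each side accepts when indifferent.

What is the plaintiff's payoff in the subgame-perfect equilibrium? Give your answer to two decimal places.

By backward induction:
Round 3 (the defendant proposes): rejection yields 0 for the plaintiff; the defendant offers 0 and keeps 250.
Round 2 (the plaintiff proposes): rejecting gives the defendant an expected 0.85 × 250 = 212.5. The plaintiff offers 212.5 and keeps 250 − 212.5 = 37.5.
Round 1 (the defendant proposes): rejecting gives the plaintiff an expected 0.85 × 37.5 = 31.875. The defendant offers 31.875 and keeps 250 − 31.875 = 218.125.

31.88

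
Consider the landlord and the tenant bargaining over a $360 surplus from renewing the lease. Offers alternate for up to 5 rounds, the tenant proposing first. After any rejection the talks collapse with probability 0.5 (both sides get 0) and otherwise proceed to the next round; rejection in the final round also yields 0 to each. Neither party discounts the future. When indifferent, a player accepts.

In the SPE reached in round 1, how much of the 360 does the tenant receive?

Round 5 (the tenant proposes): the landlord will accept anything ≥ 0, so the tenant offers 0 and keeps 360.
Round 4 (the landlord proposes): rejecting gives the tenant an expected 0.5 × 360 = 180; the landlord offers that and keeps 180.
Round 3 (the tenant proposes): rejecting gives the landlord an expected 0.5 × 180 = 90, so the tenant offers 90, keeping 270.
Round 2 (the landlord proposes): rejecting gives the tenant an expected 0.5 × 270 = 135, so the landlord offers 135, keeping 225.
Round 1 (the tenant proposes): rejecting gives the landlord an expected 0.5 × 225 = 112.5. The tenant offers 112.5 and keeps 360 − 112.5 = 247.5.

247.5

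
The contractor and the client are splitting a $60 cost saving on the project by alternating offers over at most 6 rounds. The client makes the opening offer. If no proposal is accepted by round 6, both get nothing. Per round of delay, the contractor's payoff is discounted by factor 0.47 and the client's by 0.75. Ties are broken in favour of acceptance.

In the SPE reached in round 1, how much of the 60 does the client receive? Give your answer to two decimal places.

46.96

Round 6 (the contractor proposes): rejection yields 0 for the client; the contractor offers 0 and keeps 60.
Round 5 (the client proposes): the contractor can get 60 next round, worth 0.47 × 60 = 28.2 now, so the client offers 28.2, keeping 31.8.
Round 4 (the contractor proposes): the client can get 31.8 next round, worth 0.75 × 31.8 = 23.85 now. The contractor offers 23.85 and keeps 60 − 23.85 = 36.15.
Round 3 (the client proposes): the contractor can get 36.15 next round, worth 0.47 × 36.15 = 16.9905 now, so the client offers 16.9905, keeping 43.0095.
Round 2 (the contractor proposes): the client can get 43.0095 next round, worth 0.75 × 43.0095 = 32.257125 now; the contractor offers that and keeps 27.742875.
Round 1 (the client proposes): the contractor can get 27.742875 next round, worth 0.47 × 27.742875 = 13.03915125 now, so the client offers 13.03915125, keeping 46.96084875.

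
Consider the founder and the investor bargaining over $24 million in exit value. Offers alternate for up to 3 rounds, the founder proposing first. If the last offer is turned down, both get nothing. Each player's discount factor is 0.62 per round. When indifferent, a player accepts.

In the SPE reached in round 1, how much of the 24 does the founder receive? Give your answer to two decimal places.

18.35

Round 3 (the founder proposes): the investor will accept anything ≥ 0, so the founder offers 0 and keeps 24.
Round 2 (the investor proposes): the founder can get 24 next round, worth 0.62 × 24 = 14.88 now. The investor offers 14.88 and keeps 24 − 14.88 = 9.12.
Round 1 (the founder proposes): the investor can get 9.12 next round, worth 0.62 × 9.12 = 5.6544 now; the founder offers that and keeps 18.3456.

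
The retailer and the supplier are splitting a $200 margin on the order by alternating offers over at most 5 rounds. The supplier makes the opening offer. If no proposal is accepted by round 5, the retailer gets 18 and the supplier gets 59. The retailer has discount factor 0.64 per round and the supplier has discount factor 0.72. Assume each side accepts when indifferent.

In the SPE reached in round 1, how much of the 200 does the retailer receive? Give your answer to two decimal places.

56.18

Round 5 (the supplier proposes): the retailer gets 18 if talks fail, so the supplier offers 18 and keeps 182.
Round 4 (the retailer proposes): the supplier can get 182 next round, worth 0.72 × 182 = 131.04 now; the retailer offers that and keeps 68.96.
Round 3 (the supplier proposes): the retailer can get 68.96 next round, worth 0.64 × 68.96 = 44.1344 now. The supplier offers 44.1344 and keeps 200 − 44.1344 = 155.8656.
Round 2 (the retailer proposes): the supplier can get 155.8656 next round, worth 0.72 × 155.8656 = 112.223232 now; the retailer offers that and keeps 87.776768.
Round 1 (the supplier proposes): the retailer can get 87.776768 next round, worth 0.64 × 87.776768 = 56.17713152 now; the supplier offers that and keeps 143.82286848.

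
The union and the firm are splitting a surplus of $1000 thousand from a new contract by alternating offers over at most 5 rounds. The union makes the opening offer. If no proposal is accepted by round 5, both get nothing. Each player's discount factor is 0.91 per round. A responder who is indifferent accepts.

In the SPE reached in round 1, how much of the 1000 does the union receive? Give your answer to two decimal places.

Round 5 (the union proposes): rejection yields 0 for the firm; the union offers 0 and keeps 1000.
Round 4 (the firm proposes): the union can get 1000 next round, worth 0.91 × 1000 = 910 now. The firm offers 910 and keeps 1000 − 910 = 90.
Round 3 (the union proposes): the firm can get 90 next round, worth 0.91 × 90 = 81.9 now; the union offers that and keeps 918.1.
Round 2 (the firm proposes): the union can get 918.1 next round, worth 0.91 × 918.1 = 835.471 now; the firm offers that and keeps 164.529.
Round 1 (the union proposes): the firm can get 164.529 next round, worth 0.91 × 164.529 = 149.72139 now; the union offers that and keeps 850.27861.

850.28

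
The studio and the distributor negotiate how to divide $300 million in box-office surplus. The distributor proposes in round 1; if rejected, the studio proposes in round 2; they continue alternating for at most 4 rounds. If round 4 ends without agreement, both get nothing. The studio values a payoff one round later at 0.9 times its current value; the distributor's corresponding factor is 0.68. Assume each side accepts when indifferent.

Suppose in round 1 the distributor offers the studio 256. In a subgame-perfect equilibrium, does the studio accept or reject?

Accept

Round 4 (the studio proposes): the distributor will accept anything ≥ 0, so the studio offers 0 and keeps 300.
Round 3 (the distributor proposes): the studio can get 300 next round, worth 0.9 × 300 = 270 now; the distributor offers that and keeps 30.
Round 2 (the studio proposes): the distributor can get 30 next round, worth 0.68 × 30 = 20.4 now; the studio offers that and keeps 279.6.
So by rejecting in round 1, the studio gets 279.6 next round, worth 0.9 × 279.6 = 251.64 now.
Offer 256 ≥ 251.64, so the studio accepts.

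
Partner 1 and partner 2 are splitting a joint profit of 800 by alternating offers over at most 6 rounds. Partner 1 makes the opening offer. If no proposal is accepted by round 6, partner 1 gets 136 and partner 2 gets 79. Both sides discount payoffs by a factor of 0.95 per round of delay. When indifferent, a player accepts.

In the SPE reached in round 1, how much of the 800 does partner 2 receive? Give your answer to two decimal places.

586.09

By backward induction:
Round 6 (partner 2 proposes): partner 1 gets 136 if talks fail, so partner 2 offers 136 and keeps 664.
Round 5 (partner 1 proposes): partner 2 can get 664 next round, worth 0.95 × 664 = 630.8 now, so partner 1 offers 630.8, keeping 169.2.
Round 4 (partner 2 proposes): partner 1 can get 169.2 next round, worth 0.95 × 169.2 = 160.74 now; partner 2 offers that and keeps 639.26.
Round 3 (partner 1 proposes): partner 2 can get 639.26 next round, worth 0.95 × 639.26 = 607.297 now. Partner 1 offers 607.297 and keeps 800 − 607.297 = 192.703.
Round 2 (partner 2 proposes): partner 1 can get 192.703 next round, worth 0.95 × 192.703 = 183.06785 now; partner 2 offers that and keeps 616.93215.
Round 1 (partner 1 proposes): partner 2 can get 616.93215 next round, worth 0.95 × 616.93215 = 586.0855425 now; partner 1 offers that and keeps 213.9144575.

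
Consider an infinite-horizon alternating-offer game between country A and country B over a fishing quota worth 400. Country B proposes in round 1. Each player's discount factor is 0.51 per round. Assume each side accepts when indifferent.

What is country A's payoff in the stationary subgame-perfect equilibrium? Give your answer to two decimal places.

In a stationary SPE each proposer offers the other exactly their discounted continuation value.
If country B keeps x when proposing and country A keeps y when proposing, then x = 400 − 0.51y and y = 400 − 0.51x.
Solving: x = 400(1 − 0.51) / (1 − 0.51·0.51) = 196 / 0.7399 ≈ 264.9007.
Country A gets 400 − 264.9007 ≈ 135.0993.

135.10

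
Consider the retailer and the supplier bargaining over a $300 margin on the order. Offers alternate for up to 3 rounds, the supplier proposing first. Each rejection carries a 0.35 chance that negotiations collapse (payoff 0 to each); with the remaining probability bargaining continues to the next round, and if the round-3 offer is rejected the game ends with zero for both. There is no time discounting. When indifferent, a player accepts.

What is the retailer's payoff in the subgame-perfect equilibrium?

68.25

Round 3 (the supplier proposes): the retailer will accept anything ≥ 0, so the supplier offers 0 and keeps 300.
Round 2 (the retailer proposes): rejecting gives the supplier an expected 0.65 × 300 = 195, so the retailer offers 195, keeping 105.
Round 1 (the supplier proposes): rejecting gives the retailer an expected 0.65 × 105 = 68.25. The supplier offers 68.25 and keeps 300 − 68.25 = 231.75.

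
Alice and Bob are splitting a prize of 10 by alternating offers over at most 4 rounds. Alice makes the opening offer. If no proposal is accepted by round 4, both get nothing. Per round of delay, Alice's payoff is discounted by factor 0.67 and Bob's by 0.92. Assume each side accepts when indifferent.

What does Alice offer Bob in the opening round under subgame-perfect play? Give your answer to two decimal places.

8.71

Solve by backward induction from round 4.
Round 4 (Bob proposes): Alice will accept anything ≥ 0, so Bob offers 0 and keeps 10.
Round 3 (Alice proposes): Bob can get 10 next round, worth 0.92 × 10 = 9.2 now, so Alice offers 9.2, keeping 0.8.
Round 2 (Bob proposes): Alice can get 0.8 next round, worth 0.67 × 0.8 = 0.536 now; Bob offers that and keeps 9.464.
Round 1 (Alice proposes): Bob can get 9.464 next round, worth 0.92 × 9.464 = 8.70688 now; Alice offers that and keeps 1.29312.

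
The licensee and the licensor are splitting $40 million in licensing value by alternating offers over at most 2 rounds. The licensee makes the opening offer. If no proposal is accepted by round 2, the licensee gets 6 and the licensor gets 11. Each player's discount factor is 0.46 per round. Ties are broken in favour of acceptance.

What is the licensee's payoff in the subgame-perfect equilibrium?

24.36

Round 2 (the licensor proposes): the licensee gets 6 if talks fail, so the licensor offers 6 and keeps 34.
Round 1 (the licensee proposes): the licensor can get 34 next round, worth 0.46 × 34 = 15.64 now; the licensee offers that and keeps 24.36.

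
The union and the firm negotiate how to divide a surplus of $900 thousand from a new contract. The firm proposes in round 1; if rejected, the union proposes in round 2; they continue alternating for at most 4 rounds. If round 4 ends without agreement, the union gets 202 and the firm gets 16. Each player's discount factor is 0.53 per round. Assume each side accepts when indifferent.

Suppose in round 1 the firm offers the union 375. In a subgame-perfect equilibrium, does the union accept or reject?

Round 4 (the union proposes): the firm gets 16 if talks fail, so the union offers 16 and keeps 884.
Round 3 (the firm proposes): the union can get 884 next round, worth 0.53 × 884 = 468.52 now, so the firm offers 468.52, keeping 431.48.
Round 2 (the union proposes): the firm can get 431.48 next round, worth 0.53 × 431.48 = 228.6844 now, so the union offers 228.6844, keeping 671.3156.
So by rejecting in round 1, the union gets 671.3156 next round, worth 0.53 × 671.3156 = 355.797268 now.
Offer 375 ≥ 355.797268, so the union accepts.

Accept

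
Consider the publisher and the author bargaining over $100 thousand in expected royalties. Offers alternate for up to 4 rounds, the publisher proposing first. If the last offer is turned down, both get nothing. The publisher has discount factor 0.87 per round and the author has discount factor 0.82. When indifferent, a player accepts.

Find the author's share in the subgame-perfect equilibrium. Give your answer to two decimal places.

69.16

Round 4 (the author proposes): the publisher will accept anything ≥ 0, so the author offers 0 and keeps 100.
Round 3 (the publisher proposes): the author can get 100 next round, worth 0.82 × 100 = 82 now, so the publisher offers 82, keeping 18.
Round 2 (the author proposes): the publisher can get 18 next round, worth 0.87 × 18 = 15.66 now. The author offers 15.66 and keeps 100 − 15.66 = 84.34.
Round 1 (the publisher proposes): the author can get 84.34 next round, worth 0.82 × 84.34 = 69.1588 now. The publisher offers 69.1588 and keeps 100 − 69.1588 = 30.8412.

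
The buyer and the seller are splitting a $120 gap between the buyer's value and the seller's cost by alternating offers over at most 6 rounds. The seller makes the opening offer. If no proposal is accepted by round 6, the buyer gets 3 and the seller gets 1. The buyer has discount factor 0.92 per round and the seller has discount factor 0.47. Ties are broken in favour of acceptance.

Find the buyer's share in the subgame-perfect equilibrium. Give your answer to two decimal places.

By backward induction:
Round 6 (the buyer proposes): the seller gets 1 if talks fail, so the buyer offers 1 and keeps 119.
Round 5 (the seller proposes): the buyer can get 119 next round, worth 0.92 × 119 = 109.48 now, so the seller offers 109.48, keeping 10.52.
Round 4 (the buyer proposes): the seller can get 10.52 next round, worth 0.47 × 10.52 = 4.9444 now; the buyer offers that and keeps 115.0556.
Round 3 (the seller proposes): the buyer can get 115.0556 next round, worth 0.92 × 115.0556 = 105.851152 now; the seller offers that and keeps 14.148848.
Round 2 (the buyer proposes): the seller can get 14.148848 next round, worth 0.47 × 14.148848 = 6.64995856 now; the buyer offers that and keeps 113.35004144.
Round 1 (the seller proposes): the buyer can get 113.35004144 next round, worth 0.92 × 113.35004144 = 104.2820381248 now. The seller offers 104.2820381248 and keeps 120 − 104.2820381248 = 15.7179618752.

104.28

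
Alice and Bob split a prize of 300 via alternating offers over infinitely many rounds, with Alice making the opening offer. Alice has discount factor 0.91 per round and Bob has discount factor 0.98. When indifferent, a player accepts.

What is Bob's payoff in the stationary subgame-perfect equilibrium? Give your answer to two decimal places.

244.55

When Alice proposes, Bob accepts any offer worth at least 0.98 times what Bob would get by proposing next round; and vice versa.
This gives x = 300 − 0.98y and y = 300 − 0.91x, where x and y are each side's share when it proposes.
Hence (1 − 0.98·0.91)x = 300(1 − 0.98), i.e. 0.1082·x = 6.
x ≈ 55.4529; Bob's share is 300 − x ≈ 244.5471.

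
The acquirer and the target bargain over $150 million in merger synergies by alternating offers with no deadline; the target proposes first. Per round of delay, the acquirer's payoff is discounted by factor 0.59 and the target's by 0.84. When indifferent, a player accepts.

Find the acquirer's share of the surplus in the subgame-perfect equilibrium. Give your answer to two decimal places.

In a stationary SPE each proposer offers the other exactly their discounted continuation value.
If the target keeps x when proposing and the acquirer keeps y when proposing, then x = 150 − 0.59y and y = 150 − 0.84x.
Solving: x = 150(1 − 0.59) / (1 − 0.84·0.59) = 61.5 / 0.5044 ≈ 121.9270.
The acquirer gets 150 − 121.9270 ≈ 28.0730.

28.07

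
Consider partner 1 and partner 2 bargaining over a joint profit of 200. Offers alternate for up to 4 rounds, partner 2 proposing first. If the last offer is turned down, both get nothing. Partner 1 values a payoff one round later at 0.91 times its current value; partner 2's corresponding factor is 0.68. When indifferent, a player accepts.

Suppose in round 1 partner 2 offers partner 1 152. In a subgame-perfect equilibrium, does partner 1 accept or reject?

Reject

Round 4 (partner 1 proposes): rejection yields 0 for partner 2; partner 1 offers 0 and keeps 200.
Round 3 (partner 2 proposes): partner 1 can get 200 next round, worth 0.91 × 200 = 182 now. Partner 2 offers 182 and keeps 200 − 182 = 18.
Round 2 (partner 1 proposes): partner 2 can get 18 next round, worth 0.68 × 18 = 12.24 now, so partner 1 offers 12.24, keeping 187.76.
So by rejecting in round 1, partner 1 gets 187.76 next round, worth 0.91 × 187.76 = 170.8616 now.
Offer 152 < 170.8616, so partner 1 rejects.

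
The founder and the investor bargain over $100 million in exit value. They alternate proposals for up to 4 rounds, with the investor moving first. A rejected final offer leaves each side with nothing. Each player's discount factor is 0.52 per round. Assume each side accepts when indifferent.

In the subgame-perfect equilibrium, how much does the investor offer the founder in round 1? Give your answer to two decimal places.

By backward induction:
Round 4 (the founder proposes): rejection yields 0 for the investor; the founder offers 0 and keeps 100.
Round 3 (the investor proposes): the founder can get 100 next round, worth 0.52 × 100 = 52 now, so the investor offers 52, keeping 48.
Round 2 (the founder proposes): the investor can get 48 next round, worth 0.52 × 48 = 24.96 now. The founder offers 24.96 and keeps 100 − 24.96 = 75.04.
Round 1 (the investor proposes): the founder can get 75.04 next round, worth 0.52 × 75.04 = 39.0208 now. The investor offers 39.0208 and keeps 100 − 39.0208 = 60.9792.

39.02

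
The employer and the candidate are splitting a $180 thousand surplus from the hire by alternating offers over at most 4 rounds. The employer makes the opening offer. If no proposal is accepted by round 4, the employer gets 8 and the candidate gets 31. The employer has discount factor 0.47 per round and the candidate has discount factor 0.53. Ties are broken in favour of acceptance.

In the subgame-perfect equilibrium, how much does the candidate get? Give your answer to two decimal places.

Round 4 (the candidate proposes): the employer gets 8 if talks fail, so the candidate offers 8 and keeps 172.
Round 3 (the employer proposes): the candidate can get 172 next round, worth 0.53 × 172 = 91.16 now, so the employer offers 91.16, keeping 88.84.
Round 2 (the candidate proposes): the employer can get 88.84 next round, worth 0.47 × 88.84 = 41.7548 now, so the candidate offers 41.7548, keeping 138.2452.
Round 1 (the employer proposes): the candidate can get 138.2452 next round, worth 0.53 × 138.2452 = 73.269956 now. The employer offers 73.269956 and keeps 180 − 73.269956 = 106.730044.

73.27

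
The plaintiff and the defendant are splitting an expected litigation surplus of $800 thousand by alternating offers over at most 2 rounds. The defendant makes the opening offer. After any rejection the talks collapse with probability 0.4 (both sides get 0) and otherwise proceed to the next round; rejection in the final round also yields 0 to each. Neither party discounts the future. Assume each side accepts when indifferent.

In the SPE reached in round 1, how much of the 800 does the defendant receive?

By backward induction:
Round 2 (the plaintiff proposes): rejection yields 0 for the defendant; the plaintiff offers 0 and keeps 800.
Round 1 (the defendant proposes): rejecting gives the plaintiff an expected 0.6 × 800 = 480; the defendant offers that and keeps 320.

320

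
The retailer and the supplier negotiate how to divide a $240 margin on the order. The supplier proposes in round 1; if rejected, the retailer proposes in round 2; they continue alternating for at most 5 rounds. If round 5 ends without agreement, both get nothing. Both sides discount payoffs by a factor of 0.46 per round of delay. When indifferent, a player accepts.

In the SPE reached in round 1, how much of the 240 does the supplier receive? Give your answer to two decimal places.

By backward induction:
Round 5 (the supplier proposes): the retailer will accept anything ≥ 0, so the supplier offers 0 and keeps 240.
Round 4 (the retailer proposes): the supplier can get 240 next round, worth 0.46 × 240 = 110.4 now; the retailer offers that and keeps 129.6.
Round 3 (the supplier proposes): the retailer can get 129.6 next round, worth 0.46 × 129.6 = 59.616 now. The supplier offers 59.616 and keeps 240 − 59.616 = 180.384.
Round 2 (the retailer proposes): the supplier can get 180.384 next round, worth 0.46 × 180.384 = 82.97664 now. The retailer offers 82.97664 and keeps 240 − 82.97664 = 157.02336.
Round 1 (the supplier proposes): the retailer can get 157.02336 next round, worth 0.46 × 157.02336 = 72.2307456 now, so the supplier offers 72.2307456, keeping 167.7692544.

167.77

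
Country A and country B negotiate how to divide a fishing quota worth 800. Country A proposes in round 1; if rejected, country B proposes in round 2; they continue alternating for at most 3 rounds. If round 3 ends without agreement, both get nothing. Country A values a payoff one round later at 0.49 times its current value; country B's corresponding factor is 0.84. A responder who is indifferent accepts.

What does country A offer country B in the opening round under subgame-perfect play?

342.72

Round 3 (country A proposes): rejection yields 0 for country B; country A offers 0 and keeps 800.
Round 2 (country B proposes): country A can get 800 next round, worth 0.49 × 800 = 392 now, so country B offers 392, keeping 408.
Round 1 (country A proposes): country B can get 408 next round, worth 0.84 × 408 = 342.72 now; country A offers that and keeps 457.28.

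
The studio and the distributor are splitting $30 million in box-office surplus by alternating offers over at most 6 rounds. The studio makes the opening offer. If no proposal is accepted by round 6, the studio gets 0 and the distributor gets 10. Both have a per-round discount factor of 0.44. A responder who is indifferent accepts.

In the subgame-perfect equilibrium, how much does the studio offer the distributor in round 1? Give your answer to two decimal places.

Round 6 (the distributor proposes): rejection yields 0 for the studio; the distributor offers 0 and keeps 30.
Round 5 (the studio proposes): the distributor can get 30 next round, worth 0.44 × 30 = 13.2 now, so the studio offers 13.2, keeping 16.8.
Round 4 (the distributor proposes): the studio can get 16.8 next round, worth 0.44 × 16.8 = 7.392 now, so the distributor offers 7.392, keeping 22.608.
Round 3 (the studio proposes): the distributor can get 22.608 next round, worth 0.44 × 22.608 = 9.94752 now; the studio offers that and keeps 20.05248.
Round 2 (the distributor proposes): the studio can get 20.05248 next round, worth 0.44 × 20.05248 = 8.8230912 now; the distributor offers that and keeps 21.1769088.
Round 1 (the studio proposes): the distributor can get 21.1769088 next round, worth 0.44 × 21.1769088 = 9.317839872 now, so the studio offers 9.317839872, keeping 20.682160128.

9.32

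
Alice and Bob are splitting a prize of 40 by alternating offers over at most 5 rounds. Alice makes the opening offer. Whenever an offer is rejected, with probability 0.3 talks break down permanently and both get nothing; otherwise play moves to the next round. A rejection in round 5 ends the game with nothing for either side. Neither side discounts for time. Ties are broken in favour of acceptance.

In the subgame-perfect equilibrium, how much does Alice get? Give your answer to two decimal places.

27.48

By backward induction:
Round 5 (Alice proposes): rejection yields 0 for Bob; Alice offers 0 and keeps 40.
Round 4 (Bob proposes): rejecting gives Alice an expected 0.7 × 40 = 28. Bob offers 28 and keeps 40 − 28 = 12.
Round 3 (Alice proposes): rejecting gives Bob an expected 0.7 × 12 = 8.4. Alice offers 8.4 and keeps 40 − 8.4 = 31.6.
Round 2 (Bob proposes): rejecting gives Alice an expected 0.7 × 31.6 = 22.12. Bob offers 22.12 and keeps 40 − 22.12 = 17.88.
Round 1 (Alice proposes): rejecting gives Bob an expected 0.7 × 17.88 = 12.516. Alice offers 12.516 and keeps 40 − 12.516 = 27.484.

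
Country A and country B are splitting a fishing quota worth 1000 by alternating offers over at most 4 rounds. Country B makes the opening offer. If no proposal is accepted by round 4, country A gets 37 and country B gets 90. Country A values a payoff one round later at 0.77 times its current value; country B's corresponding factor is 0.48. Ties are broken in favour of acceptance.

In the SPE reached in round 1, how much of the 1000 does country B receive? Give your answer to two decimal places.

340.62

Work backward from the last round.
Round 4 (country A proposes): country B gets 90 if talks fail, so country A offers 90 and keeps 910.
Round 3 (country B proposes): country A can get 910 next round, worth 0.77 × 910 = 700.7 now. Country B offers 700.7 and keeps 1000 − 700.7 = 299.3.
Round 2 (country A proposes): country B can get 299.3 next round, worth 0.48 × 299.3 = 143.664 now. Country A offers 143.664 and keeps 1000 − 143.664 = 856.336.
Round 1 (country B proposes): country A can get 856.336 next round, worth 0.77 × 856.336 = 659.37872 now, so country B offers 659.37872, keeping 340.62128.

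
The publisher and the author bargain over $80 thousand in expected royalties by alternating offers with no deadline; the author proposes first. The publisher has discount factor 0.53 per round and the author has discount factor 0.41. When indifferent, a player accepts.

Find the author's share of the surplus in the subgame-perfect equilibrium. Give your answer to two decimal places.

48.04

In a stationary SPE each proposer offers the other exactly their discounted continuation value.
If the author keeps x when proposing and the publisher keeps y when proposing, then x = 80 − 0.53y and y = 80 − 0.41x.
Solving: x = 80(1 − 0.53) / (1 − 0.41·0.53) = 37.6 / 0.7827 ≈ 48.0388.
The publisher gets 80 − 48.0388 ≈ 31.9612.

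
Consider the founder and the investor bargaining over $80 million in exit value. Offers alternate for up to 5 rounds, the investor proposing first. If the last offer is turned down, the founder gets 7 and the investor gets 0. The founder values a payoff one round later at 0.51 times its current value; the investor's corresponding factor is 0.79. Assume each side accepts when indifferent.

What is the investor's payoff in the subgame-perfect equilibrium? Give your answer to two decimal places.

66.84

Round 5 (the investor proposes): the founder gets 7 if talks fail, so the investor offers 7 and keeps 73.
Round 4 (the founder proposes): the investor can get 73 next round, worth 0.79 × 73 = 57.67 now, so the founder offers 57.67, keeping 22.33.
Round 3 (the investor proposes): the founder can get 22.33 next round, worth 0.51 × 22.33 = 11.3883 now, so the investor offers 11.3883, keeping 68.6117.
Round 2 (the founder proposes): the investor can get 68.6117 next round, worth 0.79 × 68.6117 = 54.203243 now, so the founder offers 54.203243, keeping 25.796757.
Round 1 (the investor proposes): the founder can get 25.796757 next round, worth 0.51 × 25.796757 = 13.15634607 now, so the investor offers 13.15634607, keeping 66.84365393.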